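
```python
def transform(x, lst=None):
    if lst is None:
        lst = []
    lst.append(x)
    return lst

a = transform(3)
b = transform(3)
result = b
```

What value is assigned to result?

Step 1: None default with guard creates a NEW list each call.
Step 2: a = [3] (fresh list). b = [3] (another fresh list).
Step 3: result = [3] (this is the fix for mutable default)

The answer is [3].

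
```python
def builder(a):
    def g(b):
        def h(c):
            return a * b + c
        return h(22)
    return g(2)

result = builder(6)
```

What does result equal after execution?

Step 1: a = 6, b = 2, c = 22.
Step 2: h() computes a * b + c = 6 * 2 + 22 = 34.
Step 3: result = 34

The answer is 34.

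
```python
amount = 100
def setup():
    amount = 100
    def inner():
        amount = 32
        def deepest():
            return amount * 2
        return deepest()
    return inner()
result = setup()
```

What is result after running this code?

Step 1: deepest() looks up amount through LEGB: not local, finds amount = 32 in enclosing inner().
Step 2: Returns 32 * 2 = 64.
Step 3: result = 64

The answer is 64.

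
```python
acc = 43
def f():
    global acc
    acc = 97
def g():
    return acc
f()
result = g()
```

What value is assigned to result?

Step 1: acc = 43.
Step 2: f() sets global acc = 97.
Step 3: g() reads global acc = 97. result = 97

The answer is 97.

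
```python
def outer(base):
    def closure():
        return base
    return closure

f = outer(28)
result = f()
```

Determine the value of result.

Step 1: outer(28) creates closure capturing base = 28.
Step 2: f() returns the captured base = 28.
Step 3: result = 28

The answer is 28.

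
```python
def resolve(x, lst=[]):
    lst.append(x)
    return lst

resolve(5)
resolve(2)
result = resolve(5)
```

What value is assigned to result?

Step 1: Mutable default argument gotcha! The list [] is created once.
Step 2: Each call appends to the SAME list: [5], [5, 2], [5, 2, 5].
Step 3: result = [5, 2, 5]

The answer is [5, 2, 5].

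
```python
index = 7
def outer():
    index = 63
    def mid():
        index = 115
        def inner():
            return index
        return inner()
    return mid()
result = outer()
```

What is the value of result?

Step 1: Three levels of shadowing: global 7, outer 63, mid 115.
Step 2: inner() finds index = 115 in enclosing mid() scope.
Step 3: result = 115

The answer is 115.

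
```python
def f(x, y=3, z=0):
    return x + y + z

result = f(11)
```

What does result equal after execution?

Step 1: f(11) uses defaults y = 3, z = 0.
Step 2: Returns 11 + 3 + 0 = 14.
Step 3: result = 14

The answer is 14.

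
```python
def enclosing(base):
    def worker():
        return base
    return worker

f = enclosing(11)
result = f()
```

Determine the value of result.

Step 1: enclosing(11) creates closure capturing base = 11.
Step 2: f() returns the captured base = 11.
Step 3: result = 11

The answer is 11.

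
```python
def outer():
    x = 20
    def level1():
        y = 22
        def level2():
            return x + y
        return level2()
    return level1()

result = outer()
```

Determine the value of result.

Step 1: x = 20 in outer. y = 22 in level1.
Step 2: level2() reads x = 20 and y = 22 from enclosing scopes.
Step 3: result = 20 + 22 = 42

The answer is 42.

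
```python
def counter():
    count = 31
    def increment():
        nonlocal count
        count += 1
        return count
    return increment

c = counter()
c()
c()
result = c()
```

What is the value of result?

Step 1: counter() creates closure with count = 31.
Step 2: Each c() call increments count via nonlocal. After 3 calls: 31 + 3 = 34.
Step 3: result = 34

The answer is 34.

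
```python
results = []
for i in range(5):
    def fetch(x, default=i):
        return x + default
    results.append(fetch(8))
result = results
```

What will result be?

Step 1: Default argument default=i is evaluated at function definition time.
Step 2: Each iteration creates fetch with default = current i value.
Step 3: fetch(8) returns 8 + default. results = [8, 9, 10, 11, 12]

The answer is [8, 9, 10, 11, 12].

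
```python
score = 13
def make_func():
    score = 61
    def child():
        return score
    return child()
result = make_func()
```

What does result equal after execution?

Step 1: score = 13 globally, but make_func() defines score = 61 locally.
Step 2: child() looks up score. Not in local scope, so checks enclosing scope (make_func) and finds score = 61.
Step 3: result = 61

The answer is 61.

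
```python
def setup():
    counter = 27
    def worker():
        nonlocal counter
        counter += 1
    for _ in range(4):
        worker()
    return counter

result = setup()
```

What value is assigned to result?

Step 1: counter = 27.
Step 2: worker() is called 4 times in a loop, each adding 1 via nonlocal.
Step 3: counter = 27 + 1 * 4 = 31

The answer is 31.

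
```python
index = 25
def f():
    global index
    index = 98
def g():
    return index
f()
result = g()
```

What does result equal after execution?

Step 1: index = 25.
Step 2: f() sets global index = 98.
Step 3: g() reads global index = 98. result = 98

The answer is 98.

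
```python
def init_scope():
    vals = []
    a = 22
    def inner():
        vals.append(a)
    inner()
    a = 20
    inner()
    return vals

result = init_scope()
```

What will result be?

Step 1: a = 22. inner() appends current a to vals.
Step 2: First inner(): appends 22. Then a = 20.
Step 3: Second inner(): appends 20 (closure sees updated a). result = [22, 20]

The answer is [22, 20].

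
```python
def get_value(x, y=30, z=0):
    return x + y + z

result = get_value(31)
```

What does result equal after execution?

Step 1: get_value(31) uses defaults y = 30, z = 0.
Step 2: Returns 31 + 30 + 0 = 61.
Step 3: result = 61

The answer is 61.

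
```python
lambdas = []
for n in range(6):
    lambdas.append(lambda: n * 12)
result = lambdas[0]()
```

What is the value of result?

Step 1: All lambdas reference the same variable n (late binding).
Step 2: After the loop, n = 5. Every lambda returns n * 12.
Step 3: lambdas[0]() = 5 * 12 = 60

The answer is 60.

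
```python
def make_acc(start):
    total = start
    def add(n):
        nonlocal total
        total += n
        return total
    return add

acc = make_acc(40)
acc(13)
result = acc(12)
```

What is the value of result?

Step 1: make_acc(40) creates closure with total = 40.
Step 2: First acc(13): total = 40 + 13 = 53.
Step 3: Second acc(12): total = 53 + 12 = 65. result = 65

The answer is 65.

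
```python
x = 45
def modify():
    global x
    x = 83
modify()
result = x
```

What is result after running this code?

Step 1: x = 45 globally.
Step 2: modify() declares global x and sets it to 83.
Step 3: After modify(), global x = 83. result = 83

The answer is 83.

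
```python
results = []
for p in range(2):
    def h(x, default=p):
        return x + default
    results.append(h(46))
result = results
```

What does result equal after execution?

Step 1: Default argument default=p is evaluated at function definition time.
Step 2: Each iteration creates h with default = current p value.
Step 3: h(46) returns 46 + default. results = [46, 47]

The answer is [46, 47].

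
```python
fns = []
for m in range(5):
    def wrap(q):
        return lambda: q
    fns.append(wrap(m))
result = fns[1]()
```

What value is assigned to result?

Step 1: wrap(m) creates a new scope capturing q = m at call time.
Step 2: fns[1] = wrap(1), so its lambda captures q = 1.
Step 3: result = 1 (closure factory fixes late binding)

The answer is 1.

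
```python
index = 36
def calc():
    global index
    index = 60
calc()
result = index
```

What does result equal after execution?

Step 1: index = 36 globally.
Step 2: calc() declares global index and sets it to 60.
Step 3: After calc(), global index = 60. result = 60

The answer is 60.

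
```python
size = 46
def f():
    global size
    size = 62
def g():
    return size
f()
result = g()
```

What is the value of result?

Step 1: size = 46.
Step 2: f() sets global size = 62.
Step 3: g() reads global size = 62. result = 62

The answer is 62.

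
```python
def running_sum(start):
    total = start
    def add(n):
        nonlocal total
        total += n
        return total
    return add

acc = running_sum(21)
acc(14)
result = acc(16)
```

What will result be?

Step 1: running_sum(21) creates closure with total = 21.
Step 2: First acc(14): total = 21 + 14 = 35.
Step 3: Second acc(16): total = 35 + 16 = 51. result = 51

The answer is 51.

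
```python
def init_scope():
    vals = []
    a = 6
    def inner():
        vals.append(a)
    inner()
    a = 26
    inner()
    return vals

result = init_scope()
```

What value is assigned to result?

Step 1: a = 6. inner() appends current a to vals.
Step 2: First inner(): appends 6. Then a = 26.
Step 3: Second inner(): appends 26 (closure sees updated a). result = [6, 26]

The answer is [6, 26].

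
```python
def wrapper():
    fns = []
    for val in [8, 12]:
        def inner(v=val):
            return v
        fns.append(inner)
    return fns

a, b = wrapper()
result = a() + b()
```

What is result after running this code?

Step 1: Default argument v=val captures val at each iteration.
Step 2: a() returns 8 (captured at first iteration), b() returns 12 (captured at second).
Step 3: result = 8 + 12 = 20

The answer is 20.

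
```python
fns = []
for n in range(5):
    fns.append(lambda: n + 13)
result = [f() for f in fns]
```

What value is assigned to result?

Step 1: All lambdas capture n by reference. After the loop, n = 4.
Step 2: Each call returns 4 + 13 = 17.
Step 3: result = [17, 17, 17, 17, 17]

The answer is [17, 17, 17, 17, 17].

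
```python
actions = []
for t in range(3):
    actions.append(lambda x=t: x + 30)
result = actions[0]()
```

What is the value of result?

Step 1: Default argument x=t captures t's value at definition time.
Step 2: actions[0] was defined when t = 0, so x defaults to 0.
Step 3: result = 0 + 30 = 30 (default arg fixes the late binding issue)

The answer is 30.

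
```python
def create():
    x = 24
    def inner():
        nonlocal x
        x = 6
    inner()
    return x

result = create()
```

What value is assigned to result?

Step 1: create() sets x = 24.
Step 2: inner() uses nonlocal to reassign x = 6.
Step 3: result = 6

The answer is 6.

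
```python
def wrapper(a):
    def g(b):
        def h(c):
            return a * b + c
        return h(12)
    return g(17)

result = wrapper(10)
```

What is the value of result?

Step 1: a = 10, b = 17, c = 12.
Step 2: h() computes a * b + c = 10 * 17 + 12 = 182.
Step 3: result = 182

The answer is 182.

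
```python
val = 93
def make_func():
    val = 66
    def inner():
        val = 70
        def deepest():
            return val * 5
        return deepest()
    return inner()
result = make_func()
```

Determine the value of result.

Step 1: deepest() looks up val through LEGB: not local, finds val = 70 in enclosing inner().
Step 2: Returns 70 * 5 = 350.
Step 3: result = 350

The answer is 350.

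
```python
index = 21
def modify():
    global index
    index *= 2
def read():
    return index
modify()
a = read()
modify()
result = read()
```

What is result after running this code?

Step 1: index = 21.
Step 2: First modify(): index = 21 * 2 = 42.
Step 3: Second modify(): index = 42 * 2 = 84.
Step 4: read() returns 84

The answer is 84.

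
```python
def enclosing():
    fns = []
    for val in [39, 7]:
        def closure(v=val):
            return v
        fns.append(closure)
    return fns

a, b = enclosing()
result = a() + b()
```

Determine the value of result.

Step 1: Default argument v=val captures val at each iteration.
Step 2: a() returns 39 (captured at first iteration), b() returns 7 (captured at second).
Step 3: result = 39 + 7 = 46

The answer is 46.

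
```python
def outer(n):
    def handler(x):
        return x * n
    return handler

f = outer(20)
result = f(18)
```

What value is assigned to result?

Step 1: outer(20) creates a closure capturing n = 20.
Step 2: f(18) computes 18 * 20 = 360.
Step 3: result = 360

The answer is 360.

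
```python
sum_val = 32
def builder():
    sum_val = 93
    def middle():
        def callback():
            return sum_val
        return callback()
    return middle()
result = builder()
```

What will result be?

Step 1: builder() defines sum_val = 93. middle() and callback() have no local sum_val.
Step 2: callback() checks local (none), enclosing middle() (none), enclosing builder() and finds sum_val = 93.
Step 3: result = 93

The answer is 93.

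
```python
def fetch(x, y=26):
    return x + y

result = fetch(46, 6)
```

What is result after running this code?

Step 1: fetch(46, 6) overrides default y with 6.
Step 2: Returns 46 + 6 = 52.
Step 3: result = 52

The answer is 52.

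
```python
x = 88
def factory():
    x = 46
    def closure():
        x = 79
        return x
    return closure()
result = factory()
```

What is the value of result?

Step 1: Three scopes define x: global (88), factory (46), closure (79).
Step 2: closure() has its own local x = 79, which shadows both enclosing and global.
Step 3: result = 79 (local wins in LEGB)

The answer is 79.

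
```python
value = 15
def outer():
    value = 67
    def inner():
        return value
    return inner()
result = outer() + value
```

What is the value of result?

Step 1: Global value = 15. outer() shadows with value = 67.
Step 2: inner() returns enclosing value = 67. outer() = 67.
Step 3: result = 67 + global value (15) = 82

The answer is 82.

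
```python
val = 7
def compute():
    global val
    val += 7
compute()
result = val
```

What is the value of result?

Step 1: val = 7 globally.
Step 2: compute() modifies global val: val += 7 = 14.
Step 3: result = 14

The answer is 14.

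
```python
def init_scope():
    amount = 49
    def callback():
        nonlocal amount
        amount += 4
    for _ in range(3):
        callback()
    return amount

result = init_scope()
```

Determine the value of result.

Step 1: amount = 49.
Step 2: callback() is called 3 times in a loop, each adding 4 via nonlocal.
Step 3: amount = 49 + 4 * 3 = 61

The answer is 61.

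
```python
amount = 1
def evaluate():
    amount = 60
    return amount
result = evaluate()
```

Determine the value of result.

Step 1: Global amount = 1.
Step 2: evaluate() creates local amount = 60, shadowing the global.
Step 3: Returns local amount = 60. result = 60

The answer is 60.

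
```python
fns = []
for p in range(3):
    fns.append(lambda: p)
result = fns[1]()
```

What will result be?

Step 1: The loop creates 3 lambdas, all referencing the same variable p.
Step 2: After the loop, p = 2 (final value).
Step 3: fns[1]() looks up p at call time and finds 2. This is the late binding gotcha. result = 2

The answer is 2.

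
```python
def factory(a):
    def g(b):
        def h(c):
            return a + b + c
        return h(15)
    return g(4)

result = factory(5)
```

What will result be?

Step 1: a = 5, b = 4, c = 15 across three nested scopes.
Step 2: h() accesses all three via LEGB rule.
Step 3: result = 5 + 4 + 15 = 24

The answer is 24.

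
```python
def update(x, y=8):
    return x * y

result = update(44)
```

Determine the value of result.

Step 1: update(44) uses default y = 8.
Step 2: Returns 44 * 8 = 352.
Step 3: result = 352

The answer is 352.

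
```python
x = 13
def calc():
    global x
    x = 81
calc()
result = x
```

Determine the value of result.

Step 1: x = 13 globally.
Step 2: calc() declares global x and sets it to 81.
Step 3: After calc(), global x = 81. result = 81

The answer is 81.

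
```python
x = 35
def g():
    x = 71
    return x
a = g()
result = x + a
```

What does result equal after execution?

Step 1: Global x = 35. g() returns local x = 71.
Step 2: a = 71. Global x still = 35.
Step 3: result = 35 + 71 = 106

The answer is 106.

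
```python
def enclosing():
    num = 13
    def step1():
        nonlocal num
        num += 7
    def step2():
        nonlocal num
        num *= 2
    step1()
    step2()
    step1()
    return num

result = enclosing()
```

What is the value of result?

Step 1: num = 13.
Step 2: step1(): num = 13 + 7 = 20.
Step 3: step2(): num = 20 * 2 = 40.
Step 4: step1(): num = 40 + 7 = 47. result = 47

The answer is 47.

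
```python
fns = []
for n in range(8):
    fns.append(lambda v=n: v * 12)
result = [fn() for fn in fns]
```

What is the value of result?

Step 1: Default arg v=n captures n at each iteration.
Step 2: fns[k] has v defaulting to k, returns k * 12.
Step 3: result = [0, 12, 24, 36, 48, 60, 72, 84]

The answer is [0, 12, 24, 36, 48, 60, 72, 84].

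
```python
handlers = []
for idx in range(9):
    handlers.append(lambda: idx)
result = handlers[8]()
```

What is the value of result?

Step 1: The loop creates 9 lambdas, all referencing the same variable idx.
Step 2: After the loop, idx = 8 (final value).
Step 3: handlers[8]() looks up idx at call time and finds 8. This is the late binding gotcha. result = 8

The answer is 8.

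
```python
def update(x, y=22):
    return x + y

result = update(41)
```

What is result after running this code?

Step 1: update(41) uses default y = 22.
Step 2: Returns 41 + 22 = 63.
Step 3: result = 63

The answer is 63.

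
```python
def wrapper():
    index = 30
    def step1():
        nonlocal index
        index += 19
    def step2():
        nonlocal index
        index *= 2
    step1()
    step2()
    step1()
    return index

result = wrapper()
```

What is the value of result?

Step 1: index = 30.
Step 2: step1(): index = 30 + 19 = 49.
Step 3: step2(): index = 49 * 2 = 98.
Step 4: step1(): index = 98 + 19 = 117. result = 117

The answer is 117.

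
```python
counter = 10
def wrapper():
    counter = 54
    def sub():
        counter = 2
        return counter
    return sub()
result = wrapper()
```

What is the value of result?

Step 1: Three scopes define counter: global (10), wrapper (54), sub (2).
Step 2: sub() has its own local counter = 2, which shadows both enclosing and global.
Step 3: result = 2 (local wins in LEGB)

The answer is 2.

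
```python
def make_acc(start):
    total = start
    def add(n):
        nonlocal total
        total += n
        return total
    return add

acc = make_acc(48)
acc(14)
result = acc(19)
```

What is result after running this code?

Step 1: make_acc(48) creates closure with total = 48.
Step 2: First acc(14): total = 48 + 14 = 62.
Step 3: Second acc(19): total = 62 + 19 = 81. result = 81

The answer is 81.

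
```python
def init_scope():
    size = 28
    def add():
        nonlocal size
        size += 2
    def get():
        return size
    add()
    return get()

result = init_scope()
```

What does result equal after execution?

Step 1: size = 28. add() modifies it via nonlocal, get() reads it.
Step 2: add() makes size = 28 + 2 = 30.
Step 3: get() returns 30. result = 30

The answer is 30.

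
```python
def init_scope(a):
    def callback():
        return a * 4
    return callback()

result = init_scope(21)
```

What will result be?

Step 1: init_scope(21) binds parameter a = 21.
Step 2: callback() accesses a = 21 from enclosing scope.
Step 3: result = 21 * 4 = 84

The answer is 84.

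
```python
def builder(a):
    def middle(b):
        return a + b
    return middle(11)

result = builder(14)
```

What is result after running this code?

Step 1: builder(14) passes a = 14.
Step 2: middle(11) has b = 11, reads a = 14 from enclosing.
Step 3: result = 14 + 11 = 25

The answer is 25.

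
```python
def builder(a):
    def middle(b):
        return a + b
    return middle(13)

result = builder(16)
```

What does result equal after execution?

Step 1: builder(16) passes a = 16.
Step 2: middle(13) has b = 13, reads a = 16 from enclosing.
Step 3: result = 16 + 13 = 29

The answer is 29.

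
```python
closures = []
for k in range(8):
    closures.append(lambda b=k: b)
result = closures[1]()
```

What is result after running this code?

Step 1: Default argument b=k captures k's value at each iteration.
Step 2: closures[1] captured b = 1 when k was 1.
Step 3: result = 1

The answer is 1.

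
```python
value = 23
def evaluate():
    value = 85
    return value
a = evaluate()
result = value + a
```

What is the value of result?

Step 1: Global value = 23. evaluate() returns local value = 85.
Step 2: a = 85. Global value still = 23.
Step 3: result = 23 + 85 = 108

The answer is 108.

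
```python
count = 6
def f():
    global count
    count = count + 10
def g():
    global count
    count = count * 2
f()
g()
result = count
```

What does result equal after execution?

Step 1: count = 6.
Step 2: f() adds 10: count = 6 + 10 = 16.
Step 3: g() doubles: count = 16 * 2 = 32.
Step 4: result = 32

The answer is 32.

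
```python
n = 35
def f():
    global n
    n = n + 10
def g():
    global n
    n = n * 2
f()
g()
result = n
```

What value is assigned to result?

Step 1: n = 35.
Step 2: f() adds 10: n = 35 + 10 = 45.
Step 3: g() doubles: n = 45 * 2 = 90.
Step 4: result = 90

The answer is 90.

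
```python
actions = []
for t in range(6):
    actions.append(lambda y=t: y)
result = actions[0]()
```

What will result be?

Step 1: Default argument y=t captures t's value at each iteration.
Step 2: actions[0] captured y = 0 when t was 0.
Step 3: result = 0

The answer is 0.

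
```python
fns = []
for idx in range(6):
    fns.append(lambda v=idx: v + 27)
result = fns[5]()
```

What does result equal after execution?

Step 1: Default argument v=idx captures idx's value at definition time.
Step 2: fns[5] was defined when idx = 5, so v defaults to 5.
Step 3: result = 5 + 27 = 32 (default arg fixes the late binding issue)

The answer is 32.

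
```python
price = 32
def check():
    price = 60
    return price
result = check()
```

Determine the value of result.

Step 1: Global price = 32.
Step 2: check() creates local price = 60, shadowing the global.
Step 3: Returns local price = 60. result = 60

The answer is 60.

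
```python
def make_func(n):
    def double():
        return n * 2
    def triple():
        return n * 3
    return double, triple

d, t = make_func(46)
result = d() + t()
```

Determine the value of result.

Step 1: Both closures capture the same n = 46.
Step 2: d() = 46 * 2 = 92, t() = 46 * 3 = 138.
Step 3: result = 92 + 138 = 230

The answer is 230.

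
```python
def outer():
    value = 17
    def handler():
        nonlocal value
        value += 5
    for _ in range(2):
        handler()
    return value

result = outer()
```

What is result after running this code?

Step 1: value = 17.
Step 2: handler() is called 2 times in a loop, each adding 5 via nonlocal.
Step 3: value = 17 + 5 * 2 = 27

The answer is 27.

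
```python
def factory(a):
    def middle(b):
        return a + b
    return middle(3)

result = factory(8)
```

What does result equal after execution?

Step 1: factory(8) passes a = 8.
Step 2: middle(3) has b = 3, reads a = 8 from enclosing.
Step 3: result = 8 + 3 = 11

The answer is 11.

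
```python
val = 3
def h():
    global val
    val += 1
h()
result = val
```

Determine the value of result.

Step 1: val = 3 globally.
Step 2: h() modifies global val: val += 1 = 4.
Step 3: result = 4

The answer is 4.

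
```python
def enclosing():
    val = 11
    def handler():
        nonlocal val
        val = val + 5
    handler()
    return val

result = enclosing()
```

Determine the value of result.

Step 1: enclosing() sets val = 11.
Step 2: handler() uses nonlocal to modify val in enclosing's scope: val = 11 + 5 = 16.
Step 3: enclosing() returns the modified val = 16

The answer is 16.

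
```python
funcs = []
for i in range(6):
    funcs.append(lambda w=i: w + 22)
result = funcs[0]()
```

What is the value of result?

Step 1: Default argument w=i captures i's value at definition time.
Step 2: funcs[0] was defined when i = 0, so w defaults to 0.
Step 3: result = 0 + 22 = 22 (default arg fixes the late binding issue)

The answer is 22.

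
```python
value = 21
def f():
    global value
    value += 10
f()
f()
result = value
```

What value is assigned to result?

Step 1: value = 21.
Step 2: First f(): value = 21 + 10 = 31.
Step 3: Second f(): value = 31 + 10 = 41. result = 41

The answer is 41.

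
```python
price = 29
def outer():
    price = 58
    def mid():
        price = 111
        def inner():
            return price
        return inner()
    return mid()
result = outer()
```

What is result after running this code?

Step 1: Three levels of shadowing: global 29, outer 58, mid 111.
Step 2: inner() finds price = 111 in enclosing mid() scope.
Step 3: result = 111

The answer is 111.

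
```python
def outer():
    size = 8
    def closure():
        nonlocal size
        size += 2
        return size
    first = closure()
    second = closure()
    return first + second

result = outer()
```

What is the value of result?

Step 1: size starts at 8.
Step 2: First call: size = 8 + 2 = 10, returns 10.
Step 3: Second call: size = 10 + 2 = 12, returns 12.
Step 4: result = 10 + 12 = 22

The answer is 22.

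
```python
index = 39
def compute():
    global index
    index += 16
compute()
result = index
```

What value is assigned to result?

Step 1: index = 39 globally.
Step 2: compute() modifies global index: index += 16 = 55.
Step 3: result = 55

The answer is 55.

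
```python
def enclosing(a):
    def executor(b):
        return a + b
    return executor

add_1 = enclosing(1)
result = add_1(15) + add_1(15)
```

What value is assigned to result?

Step 1: add_1 captures a = 1.
Step 2: add_1(15) = 1 + 15 = 16, called twice.
Step 3: result = 16 + 16 = 32

The answer is 32.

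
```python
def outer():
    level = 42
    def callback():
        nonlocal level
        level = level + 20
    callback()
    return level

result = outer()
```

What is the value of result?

Step 1: outer() sets level = 42.
Step 2: callback() uses nonlocal to modify level in outer's scope: level = 42 + 20 = 62.
Step 3: outer() returns the modified level = 62

The answer is 62.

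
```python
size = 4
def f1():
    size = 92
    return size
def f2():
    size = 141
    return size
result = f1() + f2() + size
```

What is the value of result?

Step 1: Each function shadows global size with its own local.
Step 2: f1() returns 92, f2() returns 141.
Step 3: Global size = 4 is unchanged. result = 92 + 141 + 4 = 237

The answer is 237.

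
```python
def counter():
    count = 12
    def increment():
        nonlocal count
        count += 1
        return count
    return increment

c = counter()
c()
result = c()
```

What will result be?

Step 1: counter() creates closure with count = 12.
Step 2: Each c() call increments count via nonlocal. After 2 calls: 12 + 2 = 14.
Step 3: result = 14

The answer is 14.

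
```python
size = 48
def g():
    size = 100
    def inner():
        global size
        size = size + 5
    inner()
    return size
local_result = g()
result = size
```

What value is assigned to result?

Step 1: Global size = 48. g() creates local size = 100.
Step 2: inner() declares global size and adds 5: global size = 48 + 5 = 53.
Step 3: g() returns its local size = 100 (unaffected by inner).
Step 4: result = global size = 53

The answer is 53.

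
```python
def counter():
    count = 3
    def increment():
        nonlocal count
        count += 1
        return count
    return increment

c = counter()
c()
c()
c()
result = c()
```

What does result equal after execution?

Step 1: counter() creates closure with count = 3.
Step 2: Each c() call increments count via nonlocal. After 4 calls: 3 + 4 = 7.
Step 3: result = 7

The answer is 7.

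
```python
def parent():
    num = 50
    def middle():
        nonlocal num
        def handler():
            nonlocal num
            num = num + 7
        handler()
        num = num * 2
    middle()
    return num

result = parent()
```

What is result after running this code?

Step 1: num = 50.
Step 2: handler() adds 7: num = 50 + 7 = 57.
Step 3: middle() doubles: num = 57 * 2 = 114.
Step 4: result = 114

The answer is 114.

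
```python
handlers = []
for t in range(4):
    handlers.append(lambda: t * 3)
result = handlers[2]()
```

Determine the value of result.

Step 1: All lambdas reference the same variable t (late binding).
Step 2: After the loop, t = 3. Every lambda returns t * 3.
Step 3: handlers[2]() = 3 * 3 = 9

The answer is 9.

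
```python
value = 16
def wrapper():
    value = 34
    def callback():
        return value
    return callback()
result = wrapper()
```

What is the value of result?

Step 1: value = 16 globally, but wrapper() defines value = 34 locally.
Step 2: callback() looks up value. Not in local scope, so checks enclosing scope (wrapper) and finds value = 34.
Step 3: result = 34

The answer is 34.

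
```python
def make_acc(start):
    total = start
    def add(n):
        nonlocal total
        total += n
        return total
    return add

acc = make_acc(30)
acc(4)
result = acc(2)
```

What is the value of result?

Step 1: make_acc(30) creates closure with total = 30.
Step 2: First acc(4): total = 30 + 4 = 34.
Step 3: Second acc(2): total = 34 + 2 = 36. result = 36

The answer is 36.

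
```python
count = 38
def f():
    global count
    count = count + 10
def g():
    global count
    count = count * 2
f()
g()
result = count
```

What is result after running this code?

Step 1: count = 38.
Step 2: f() adds 10: count = 38 + 10 = 48.
Step 3: g() doubles: count = 48 * 2 = 96.
Step 4: result = 96

The answer is 96.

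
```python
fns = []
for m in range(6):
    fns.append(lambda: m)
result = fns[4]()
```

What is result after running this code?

Step 1: The loop creates 6 lambdas, all referencing the same variable m.
Step 2: After the loop, m = 5 (final value).
Step 3: fns[4]() looks up m at call time and finds 5. This is the late binding gotcha. result = 5

The answer is 5.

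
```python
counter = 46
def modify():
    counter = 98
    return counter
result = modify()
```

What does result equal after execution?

Step 1: Global counter = 46.
Step 2: modify() creates local counter = 98, shadowing the global.
Step 3: Returns local counter = 98. result = 98

The answer is 98.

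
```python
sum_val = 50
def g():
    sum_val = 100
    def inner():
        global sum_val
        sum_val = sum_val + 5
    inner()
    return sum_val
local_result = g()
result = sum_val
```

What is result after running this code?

Step 1: Global sum_val = 50. g() creates local sum_val = 100.
Step 2: inner() declares global sum_val and adds 5: global sum_val = 50 + 5 = 55.
Step 3: g() returns its local sum_val = 100 (unaffected by inner).
Step 4: result = global sum_val = 55

The answer is 55.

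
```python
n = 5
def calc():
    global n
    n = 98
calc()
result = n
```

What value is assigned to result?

Step 1: n = 5 globally.
Step 2: calc() declares global n and sets it to 98.
Step 3: After calc(), global n = 98. result = 98

The answer is 98.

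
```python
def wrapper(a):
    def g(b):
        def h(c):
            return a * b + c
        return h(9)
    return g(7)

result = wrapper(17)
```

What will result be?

Step 1: a = 17, b = 7, c = 9.
Step 2: h() computes a * b + c = 17 * 7 + 9 = 128.
Step 3: result = 128

The answer is 128.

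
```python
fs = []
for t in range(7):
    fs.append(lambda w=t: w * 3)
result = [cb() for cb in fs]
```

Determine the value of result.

Step 1: Default arg w=t captures t at each iteration.
Step 2: fs[k] has w defaulting to k, returns k * 3.
Step 3: result = [0, 3, 6, 9, 12, 15, 18]

The answer is [0, 3, 6, 9, 12, 15, 18].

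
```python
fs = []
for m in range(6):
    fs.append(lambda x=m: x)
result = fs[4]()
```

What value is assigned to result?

Step 1: Default argument x=m captures m's value at each iteration.
Step 2: fs[4] captured x = 4 when m was 4.
Step 3: result = 4

The answer is 4.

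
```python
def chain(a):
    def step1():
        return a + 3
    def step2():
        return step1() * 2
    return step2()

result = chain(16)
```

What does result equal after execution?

Step 1: chain(16) captures a = 16.
Step 2: step2() calls step1() which returns 16 + 3 = 19.
Step 3: step2() returns 19 * 2 = 38

The answer is 38.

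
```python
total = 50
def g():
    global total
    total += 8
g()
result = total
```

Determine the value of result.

Step 1: total = 50 globally.
Step 2: g() modifies global total: total += 8 = 58.
Step 3: result = 58

The answer is 58.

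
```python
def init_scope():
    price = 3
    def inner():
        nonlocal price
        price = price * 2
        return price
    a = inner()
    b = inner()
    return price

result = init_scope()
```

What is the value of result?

Step 1: price starts at 3.
Step 2: First inner(): price = 3 * 2 = 6.
Step 3: Second inner(): price = 6 * 2 = 12.
Step 4: result = 12

The answer is 12.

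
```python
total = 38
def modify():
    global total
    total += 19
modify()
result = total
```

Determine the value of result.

Step 1: total = 38 globally.
Step 2: modify() modifies global total: total += 19 = 57.
Step 3: result = 57

The answer is 57.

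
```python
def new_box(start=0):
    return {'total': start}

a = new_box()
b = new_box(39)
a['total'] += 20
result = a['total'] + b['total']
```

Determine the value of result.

Step 1: new_box() returns a new dict each call (immutable default 0).
Step 2: a = {'total': 0}, b = {'total': 39}.
Step 3: a['total'] += 20 = 20. result = 20 + 39 = 59

The answer is 59.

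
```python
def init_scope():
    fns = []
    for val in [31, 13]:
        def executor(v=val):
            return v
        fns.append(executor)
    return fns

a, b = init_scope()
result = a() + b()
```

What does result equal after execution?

Step 1: Default argument v=val captures val at each iteration.
Step 2: a() returns 31 (captured at first iteration), b() returns 13 (captured at second).
Step 3: result = 31 + 13 = 44

The answer is 44.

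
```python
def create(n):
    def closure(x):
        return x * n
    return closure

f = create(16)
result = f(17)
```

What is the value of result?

Step 1: create(16) creates a closure capturing n = 16.
Step 2: f(17) computes 17 * 16 = 272.
Step 3: result = 272

The answer is 272.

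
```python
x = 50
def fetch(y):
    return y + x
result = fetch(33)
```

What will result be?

Step 1: x = 50 is defined globally.
Step 2: fetch(33) uses parameter y = 33 and looks up x from global scope = 50.
Step 3: result = 33 + 50 = 83

The answer is 83.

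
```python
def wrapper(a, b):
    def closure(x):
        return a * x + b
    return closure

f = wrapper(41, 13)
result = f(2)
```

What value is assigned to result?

Step 1: wrapper(41, 13) captures a = 41, b = 13.
Step 2: f(2) computes 41 * 2 + 13 = 95.
Step 3: result = 95

The answer is 95.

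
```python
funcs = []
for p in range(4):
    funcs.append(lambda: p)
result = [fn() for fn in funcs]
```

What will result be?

Step 1: All 4 lambdas share the same variable p.
Step 2: After the loop, p = 3.
Step 3: Each call returns 3. result = [3, 3, 3, 3]

The answer is [3, 3, 3, 3].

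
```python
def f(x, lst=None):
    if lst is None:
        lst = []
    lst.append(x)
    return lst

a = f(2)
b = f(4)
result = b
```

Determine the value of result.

Step 1: None default with guard creates a NEW list each call.
Step 2: a = [2] (fresh list). b = [4] (another fresh list).
Step 3: result = [4] (this is the fix for mutable default)

The answer is [4].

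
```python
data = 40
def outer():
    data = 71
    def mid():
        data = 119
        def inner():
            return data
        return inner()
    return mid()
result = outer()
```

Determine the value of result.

Step 1: Three levels of shadowing: global 40, outer 71, mid 119.
Step 2: inner() finds data = 119 in enclosing mid() scope.
Step 3: result = 119

The answer is 119.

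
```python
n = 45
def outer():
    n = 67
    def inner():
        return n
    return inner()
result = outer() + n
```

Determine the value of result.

Step 1: Global n = 45. outer() shadows with n = 67.
Step 2: inner() returns enclosing n = 67. outer() = 67.
Step 3: result = 67 + global n (45) = 112

The answer is 112.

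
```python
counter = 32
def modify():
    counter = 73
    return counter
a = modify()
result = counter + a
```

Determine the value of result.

Step 1: Global counter = 32. modify() returns local counter = 73.
Step 2: a = 73. Global counter still = 32.
Step 3: result = 32 + 73 = 105

The answer is 105.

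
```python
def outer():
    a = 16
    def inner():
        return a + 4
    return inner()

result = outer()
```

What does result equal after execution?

Step 1: outer() defines a = 16.
Step 2: inner() reads a = 16 from enclosing scope, returns 16 + 4 = 20.
Step 3: result = 20

The answer is 20.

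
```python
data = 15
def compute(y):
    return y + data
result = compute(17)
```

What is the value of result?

Step 1: data = 15 is defined globally.
Step 2: compute(17) uses parameter y = 17 and looks up data from global scope = 15.
Step 3: result = 17 + 15 = 32

The answer is 32.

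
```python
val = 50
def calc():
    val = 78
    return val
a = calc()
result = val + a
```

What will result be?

Step 1: Global val = 50. calc() returns local val = 78.
Step 2: a = 78. Global val still = 50.
Step 3: result = 50 + 78 = 128

The answer is 128.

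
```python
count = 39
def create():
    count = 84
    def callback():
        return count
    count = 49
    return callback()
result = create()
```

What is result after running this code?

Step 1: create() sets count = 84, then later count = 49.
Step 2: callback() is called after count is reassigned to 49. Closures capture variables by reference, not by value.
Step 3: result = 49

The answer is 49.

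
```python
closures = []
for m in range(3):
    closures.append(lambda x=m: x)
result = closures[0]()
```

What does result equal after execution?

Step 1: Default argument x=m captures m's value at each iteration.
Step 2: closures[0] captured x = 0 when m was 0.
Step 3: result = 0

The answer is 0.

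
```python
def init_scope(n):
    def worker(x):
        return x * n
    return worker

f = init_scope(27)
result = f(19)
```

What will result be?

Step 1: init_scope(27) creates a closure capturing n = 27.
Step 2: f(19) computes 19 * 27 = 513.
Step 3: result = 513

The answer is 513.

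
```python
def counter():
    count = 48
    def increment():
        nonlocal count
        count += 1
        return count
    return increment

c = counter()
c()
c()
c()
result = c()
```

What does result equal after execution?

Step 1: counter() creates closure with count = 48.
Step 2: Each c() call increments count via nonlocal. After 4 calls: 48 + 4 = 52.
Step 3: result = 52

The answer is 52.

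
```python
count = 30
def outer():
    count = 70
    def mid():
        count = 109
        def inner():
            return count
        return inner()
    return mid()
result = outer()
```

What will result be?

Step 1: Three levels of shadowing: global 30, outer 70, mid 109.
Step 2: inner() finds count = 109 in enclosing mid() scope.
Step 3: result = 109

The answer is 109.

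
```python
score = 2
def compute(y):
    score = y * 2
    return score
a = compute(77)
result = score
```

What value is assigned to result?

Step 1: Global score = 2.
Step 2: compute(77) creates local score = 77 * 2 = 154.
Step 3: Global score unchanged because no global keyword. result = 2

The answer is 2.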